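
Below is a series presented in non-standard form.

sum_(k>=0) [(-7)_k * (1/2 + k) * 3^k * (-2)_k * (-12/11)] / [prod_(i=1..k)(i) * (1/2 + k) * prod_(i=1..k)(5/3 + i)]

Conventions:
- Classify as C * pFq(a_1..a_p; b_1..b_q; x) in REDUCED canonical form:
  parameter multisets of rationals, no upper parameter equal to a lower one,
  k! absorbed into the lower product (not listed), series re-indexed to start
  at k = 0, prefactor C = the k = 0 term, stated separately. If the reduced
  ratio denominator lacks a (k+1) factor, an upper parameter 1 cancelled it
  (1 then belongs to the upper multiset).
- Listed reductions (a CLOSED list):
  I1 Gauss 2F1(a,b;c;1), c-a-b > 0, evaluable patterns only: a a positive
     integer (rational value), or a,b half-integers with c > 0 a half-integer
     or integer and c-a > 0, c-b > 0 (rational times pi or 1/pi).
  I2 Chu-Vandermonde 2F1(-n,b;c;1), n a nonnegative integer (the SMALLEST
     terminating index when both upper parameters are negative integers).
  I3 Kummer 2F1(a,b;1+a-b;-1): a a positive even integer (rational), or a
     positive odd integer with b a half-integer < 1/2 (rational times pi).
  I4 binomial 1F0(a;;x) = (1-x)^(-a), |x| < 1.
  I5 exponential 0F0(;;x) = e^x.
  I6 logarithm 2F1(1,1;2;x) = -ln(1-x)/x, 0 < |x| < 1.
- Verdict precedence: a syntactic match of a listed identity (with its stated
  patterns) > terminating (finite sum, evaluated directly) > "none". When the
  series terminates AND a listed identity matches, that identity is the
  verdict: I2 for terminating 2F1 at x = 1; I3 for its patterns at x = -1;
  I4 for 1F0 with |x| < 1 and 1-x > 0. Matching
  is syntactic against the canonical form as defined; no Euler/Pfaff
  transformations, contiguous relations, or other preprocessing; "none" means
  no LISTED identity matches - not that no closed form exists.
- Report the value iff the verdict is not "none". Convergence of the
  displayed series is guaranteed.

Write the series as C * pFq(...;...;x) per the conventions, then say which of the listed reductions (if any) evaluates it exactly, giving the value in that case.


Prefactor -12/11, argument 3: 2F1 with upper {-7, -2} over lower {8/3}. Verdict: terminating. (-2)_k vanishes past k = 2, leaving a 3-term sum, computed directly. Value: -7314/121.

The tell: t_0 being -12/11, the lower running product (prefactor -12/11) is a rising factorial.
Consecutive-term ratio: r(k) = 3 * (k-7) (k-2) / [(k+8/3) (k+1)] - rational in k. x = 3; t_0 = -12/11; negate the roots.


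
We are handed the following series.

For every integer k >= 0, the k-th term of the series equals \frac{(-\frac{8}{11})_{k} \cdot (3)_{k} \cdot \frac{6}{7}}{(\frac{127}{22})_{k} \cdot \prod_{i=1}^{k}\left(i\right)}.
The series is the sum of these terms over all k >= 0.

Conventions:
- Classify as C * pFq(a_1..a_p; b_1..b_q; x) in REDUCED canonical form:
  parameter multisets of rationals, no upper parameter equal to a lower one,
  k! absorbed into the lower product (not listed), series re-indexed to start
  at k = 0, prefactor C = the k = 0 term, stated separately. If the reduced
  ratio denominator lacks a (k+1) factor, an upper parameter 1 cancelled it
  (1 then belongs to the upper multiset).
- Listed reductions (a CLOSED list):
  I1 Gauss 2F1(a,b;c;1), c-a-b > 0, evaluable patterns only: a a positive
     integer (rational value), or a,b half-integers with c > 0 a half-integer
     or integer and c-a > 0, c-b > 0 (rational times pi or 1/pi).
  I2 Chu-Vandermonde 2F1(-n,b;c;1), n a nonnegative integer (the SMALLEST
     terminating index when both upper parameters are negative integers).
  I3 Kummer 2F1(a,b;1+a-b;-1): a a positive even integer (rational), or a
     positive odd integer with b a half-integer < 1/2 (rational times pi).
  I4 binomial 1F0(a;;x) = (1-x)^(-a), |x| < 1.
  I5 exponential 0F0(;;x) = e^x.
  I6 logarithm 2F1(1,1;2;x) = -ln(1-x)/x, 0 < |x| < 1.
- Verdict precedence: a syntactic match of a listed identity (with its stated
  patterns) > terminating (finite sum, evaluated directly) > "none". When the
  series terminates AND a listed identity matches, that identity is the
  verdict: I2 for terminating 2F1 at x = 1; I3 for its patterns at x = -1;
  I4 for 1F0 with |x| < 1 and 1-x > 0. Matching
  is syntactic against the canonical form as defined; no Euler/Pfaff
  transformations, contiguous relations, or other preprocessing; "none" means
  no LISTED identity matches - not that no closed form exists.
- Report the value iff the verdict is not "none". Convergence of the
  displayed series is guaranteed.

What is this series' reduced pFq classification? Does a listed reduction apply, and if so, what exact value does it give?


Prefactor \frac{6}{7}, argument 1: 2F1 with upper {-\frac{8}{11}, 3} over lower {\frac{127}{22}}. Verdict: the Gauss summation I1 fires (x = 1: the Gamma ratio telescopes since c-a-b = 7/2 > 0 and a = 3 in Z>0). Value: \frac{50630}{102487}.

Key step: x = 1 and the product of the first k integers (prefactor 6/7) is k!.
Term ratio: r(k) = 1 * (k-\frac{8}{11}) (k+3) / [(k+\frac{127}{22}) (k+1)] - rational; roots negated = parameters, x = 1, C = \frac{6}{7}.


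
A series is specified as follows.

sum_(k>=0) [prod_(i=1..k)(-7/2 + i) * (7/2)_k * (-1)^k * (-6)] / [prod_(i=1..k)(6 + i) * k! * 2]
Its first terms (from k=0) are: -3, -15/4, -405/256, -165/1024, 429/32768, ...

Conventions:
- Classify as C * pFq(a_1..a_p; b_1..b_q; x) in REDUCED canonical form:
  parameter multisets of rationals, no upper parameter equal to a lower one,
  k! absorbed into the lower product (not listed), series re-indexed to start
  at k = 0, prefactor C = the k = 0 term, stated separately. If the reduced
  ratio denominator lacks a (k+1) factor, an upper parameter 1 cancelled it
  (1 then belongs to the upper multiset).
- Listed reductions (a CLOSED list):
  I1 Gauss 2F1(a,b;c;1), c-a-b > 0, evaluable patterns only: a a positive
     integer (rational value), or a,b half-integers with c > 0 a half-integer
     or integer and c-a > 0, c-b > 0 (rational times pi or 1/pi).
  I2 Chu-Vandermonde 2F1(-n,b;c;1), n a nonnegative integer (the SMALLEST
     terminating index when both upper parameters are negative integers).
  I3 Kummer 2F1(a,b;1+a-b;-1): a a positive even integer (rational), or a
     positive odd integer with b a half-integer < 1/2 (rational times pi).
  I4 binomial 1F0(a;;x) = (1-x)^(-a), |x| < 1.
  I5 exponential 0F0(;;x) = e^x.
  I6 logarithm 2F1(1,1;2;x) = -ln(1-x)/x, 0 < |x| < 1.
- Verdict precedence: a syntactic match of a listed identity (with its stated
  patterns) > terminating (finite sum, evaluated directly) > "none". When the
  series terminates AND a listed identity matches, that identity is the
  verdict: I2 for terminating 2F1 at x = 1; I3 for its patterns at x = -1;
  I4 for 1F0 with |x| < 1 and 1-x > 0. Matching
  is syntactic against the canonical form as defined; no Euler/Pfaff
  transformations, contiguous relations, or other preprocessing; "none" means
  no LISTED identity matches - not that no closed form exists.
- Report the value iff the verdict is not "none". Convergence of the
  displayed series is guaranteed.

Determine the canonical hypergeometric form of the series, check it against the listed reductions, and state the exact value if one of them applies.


Reduced: x = -1, 2F1, upper = {-5/2, 7/2}, lower = {7}, C = -3. Verdict: none. No listed pattern accepts 2F1(-5/2, 7/2; 7; -1).

First insight: x = (-1) and the running product (C = -3) telescopes to a rising factorial.
Term ratio: r(k) = (-1) * (k-5/2) (k+7/2) / [(k+7) (k+1)] - poly over poly, x = (-1) from leading terms; C = -3 at k = 0.


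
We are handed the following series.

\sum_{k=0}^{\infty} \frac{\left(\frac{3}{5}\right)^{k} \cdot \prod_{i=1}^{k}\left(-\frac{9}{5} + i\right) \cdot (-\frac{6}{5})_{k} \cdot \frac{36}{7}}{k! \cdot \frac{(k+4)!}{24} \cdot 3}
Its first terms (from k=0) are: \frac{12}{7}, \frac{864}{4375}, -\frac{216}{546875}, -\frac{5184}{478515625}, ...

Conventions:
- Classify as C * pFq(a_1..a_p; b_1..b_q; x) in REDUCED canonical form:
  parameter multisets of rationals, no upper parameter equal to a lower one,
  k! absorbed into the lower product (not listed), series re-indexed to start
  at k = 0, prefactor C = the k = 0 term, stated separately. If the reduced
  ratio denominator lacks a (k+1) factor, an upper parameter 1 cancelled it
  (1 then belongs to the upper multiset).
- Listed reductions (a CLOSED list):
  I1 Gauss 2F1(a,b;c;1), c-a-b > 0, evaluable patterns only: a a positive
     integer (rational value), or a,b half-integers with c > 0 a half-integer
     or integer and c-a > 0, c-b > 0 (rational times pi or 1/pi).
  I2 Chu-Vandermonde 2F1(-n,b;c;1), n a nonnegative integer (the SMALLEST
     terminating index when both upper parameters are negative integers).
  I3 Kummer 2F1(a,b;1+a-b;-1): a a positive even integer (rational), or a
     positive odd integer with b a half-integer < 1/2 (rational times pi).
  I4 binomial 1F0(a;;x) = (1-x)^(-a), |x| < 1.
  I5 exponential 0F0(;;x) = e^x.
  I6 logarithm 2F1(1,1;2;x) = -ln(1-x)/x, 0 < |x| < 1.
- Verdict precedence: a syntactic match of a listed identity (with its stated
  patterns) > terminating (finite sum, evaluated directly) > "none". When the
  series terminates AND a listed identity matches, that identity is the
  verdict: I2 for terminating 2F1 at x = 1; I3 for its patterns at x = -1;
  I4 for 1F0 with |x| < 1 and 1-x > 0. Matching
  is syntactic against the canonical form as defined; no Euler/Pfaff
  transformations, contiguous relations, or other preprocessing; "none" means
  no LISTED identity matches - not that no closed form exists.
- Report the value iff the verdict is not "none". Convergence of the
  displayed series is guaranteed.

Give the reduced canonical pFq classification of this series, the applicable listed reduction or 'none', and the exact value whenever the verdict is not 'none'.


This is \frac{12}{7} * 2F1(-\frac{6}{5}, -\frac{4}{5}; 5; \frac{3}{5}) in reduced canonical form. Verdict: none. A 2F1 with upper {-\frac{6}{5}, -\frac{4}{5}} fits none of I1-I6 at x = \frac{3}{5}; the sum runs forever.

First insight: t_0 = \frac{12}{7} here, and the denominator's factorial ratio (C = 12/7) is a lower Pochhammer.
Term ratio: r(k) = \frac{3}{5} * (k-\frac{6}{5}) (k-\frac{4}{5}) / [(k+5) (k+1)] - rational; roots negated = parameters, x = \frac{3}{5}, C = \frac{12}{7}.


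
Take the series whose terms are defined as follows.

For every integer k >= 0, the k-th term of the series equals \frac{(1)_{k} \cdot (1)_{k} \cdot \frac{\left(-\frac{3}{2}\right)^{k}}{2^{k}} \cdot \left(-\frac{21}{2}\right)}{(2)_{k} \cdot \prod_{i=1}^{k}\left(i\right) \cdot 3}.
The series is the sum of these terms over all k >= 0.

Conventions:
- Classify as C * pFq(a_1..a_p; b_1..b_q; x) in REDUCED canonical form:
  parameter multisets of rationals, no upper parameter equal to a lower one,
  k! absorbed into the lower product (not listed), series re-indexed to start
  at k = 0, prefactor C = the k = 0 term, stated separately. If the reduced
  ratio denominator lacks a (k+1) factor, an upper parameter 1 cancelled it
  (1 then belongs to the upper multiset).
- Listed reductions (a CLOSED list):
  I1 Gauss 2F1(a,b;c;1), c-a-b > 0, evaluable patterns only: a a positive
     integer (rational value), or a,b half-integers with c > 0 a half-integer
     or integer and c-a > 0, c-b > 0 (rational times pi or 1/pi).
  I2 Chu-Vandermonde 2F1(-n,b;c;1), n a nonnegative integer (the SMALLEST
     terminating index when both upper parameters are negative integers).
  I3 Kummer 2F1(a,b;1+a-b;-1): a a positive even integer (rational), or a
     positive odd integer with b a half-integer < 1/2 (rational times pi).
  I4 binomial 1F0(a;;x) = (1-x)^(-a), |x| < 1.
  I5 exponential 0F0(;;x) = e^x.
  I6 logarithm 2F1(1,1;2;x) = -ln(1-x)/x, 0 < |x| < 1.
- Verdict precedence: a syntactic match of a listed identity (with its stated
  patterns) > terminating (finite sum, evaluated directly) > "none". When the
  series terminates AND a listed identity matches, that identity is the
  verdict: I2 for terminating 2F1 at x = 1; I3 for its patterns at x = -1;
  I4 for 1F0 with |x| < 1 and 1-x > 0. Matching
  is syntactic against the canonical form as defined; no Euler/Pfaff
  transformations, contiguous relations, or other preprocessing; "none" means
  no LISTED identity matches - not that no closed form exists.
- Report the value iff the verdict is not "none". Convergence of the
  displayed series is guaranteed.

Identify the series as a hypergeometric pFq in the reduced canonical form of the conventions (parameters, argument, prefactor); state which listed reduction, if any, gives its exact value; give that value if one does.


x = -\frac{3}{4} here; the reduced form reads 2F1, upper {1, 1}, lower {2}, C = -\frac{7}{2}. Verdict: logarithm (I6) fires (the logarithm: parameters (1,1;2), x = -\frac{3}{4}). Its exact value is \left(-\frac{14}{3}\right) \cdot \ln\left(\frac{7}{4}\right).

Structural cue: t_0 being -\frac{7}{2}, the two k-th powers (C = -7/2) combine into one argument.
Term ratio: r(k) = -\frac{3}{4} * (k+1) (k+1) / [(k+2) (k+1)] - rational; roots negated = parameters, x = -\frac{3}{4}, C = -\frac{7}{2}.


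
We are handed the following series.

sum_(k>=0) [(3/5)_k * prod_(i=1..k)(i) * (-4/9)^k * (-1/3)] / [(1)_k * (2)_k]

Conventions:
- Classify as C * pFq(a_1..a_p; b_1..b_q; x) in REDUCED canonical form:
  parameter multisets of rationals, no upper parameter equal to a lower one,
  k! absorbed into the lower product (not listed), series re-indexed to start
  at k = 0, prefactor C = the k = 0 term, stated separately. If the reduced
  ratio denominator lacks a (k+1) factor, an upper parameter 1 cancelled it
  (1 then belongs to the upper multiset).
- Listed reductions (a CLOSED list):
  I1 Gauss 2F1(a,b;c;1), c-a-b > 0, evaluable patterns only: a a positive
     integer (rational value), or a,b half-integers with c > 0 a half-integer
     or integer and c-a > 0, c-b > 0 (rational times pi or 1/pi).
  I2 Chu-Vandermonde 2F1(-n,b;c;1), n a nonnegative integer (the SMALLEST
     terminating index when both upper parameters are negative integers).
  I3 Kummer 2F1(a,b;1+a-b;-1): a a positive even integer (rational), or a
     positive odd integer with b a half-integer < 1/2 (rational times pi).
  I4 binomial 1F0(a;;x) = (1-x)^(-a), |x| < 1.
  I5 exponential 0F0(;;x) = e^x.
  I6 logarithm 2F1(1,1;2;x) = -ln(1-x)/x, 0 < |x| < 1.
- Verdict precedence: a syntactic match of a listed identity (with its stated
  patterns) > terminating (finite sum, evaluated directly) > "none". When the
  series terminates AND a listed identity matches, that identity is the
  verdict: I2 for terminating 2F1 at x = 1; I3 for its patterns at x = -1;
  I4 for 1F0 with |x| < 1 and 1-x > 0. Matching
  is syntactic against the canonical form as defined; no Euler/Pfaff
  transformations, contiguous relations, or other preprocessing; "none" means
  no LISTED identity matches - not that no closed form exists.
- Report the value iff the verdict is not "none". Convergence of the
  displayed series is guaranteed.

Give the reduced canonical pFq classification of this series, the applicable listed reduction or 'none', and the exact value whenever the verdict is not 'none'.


Prefactor -1/3, argument -4/9: 2F1 with upper {3/5, 1} over lower {2}. Verdict: none (x = -4/9): each listed identity misses the multisets {3/5, 1} ; {2}.

Key observation: from the first term -1/3: the running product (C = -1/3, x = -4/9) telescopes to a rising factorial.
Term ratio: r(k) = (-4/9) * (k+3/5) (k+1) / [(k+2) (k+1)] ; factor over Q: parameters, x = (-4/9), and C = -1/3.


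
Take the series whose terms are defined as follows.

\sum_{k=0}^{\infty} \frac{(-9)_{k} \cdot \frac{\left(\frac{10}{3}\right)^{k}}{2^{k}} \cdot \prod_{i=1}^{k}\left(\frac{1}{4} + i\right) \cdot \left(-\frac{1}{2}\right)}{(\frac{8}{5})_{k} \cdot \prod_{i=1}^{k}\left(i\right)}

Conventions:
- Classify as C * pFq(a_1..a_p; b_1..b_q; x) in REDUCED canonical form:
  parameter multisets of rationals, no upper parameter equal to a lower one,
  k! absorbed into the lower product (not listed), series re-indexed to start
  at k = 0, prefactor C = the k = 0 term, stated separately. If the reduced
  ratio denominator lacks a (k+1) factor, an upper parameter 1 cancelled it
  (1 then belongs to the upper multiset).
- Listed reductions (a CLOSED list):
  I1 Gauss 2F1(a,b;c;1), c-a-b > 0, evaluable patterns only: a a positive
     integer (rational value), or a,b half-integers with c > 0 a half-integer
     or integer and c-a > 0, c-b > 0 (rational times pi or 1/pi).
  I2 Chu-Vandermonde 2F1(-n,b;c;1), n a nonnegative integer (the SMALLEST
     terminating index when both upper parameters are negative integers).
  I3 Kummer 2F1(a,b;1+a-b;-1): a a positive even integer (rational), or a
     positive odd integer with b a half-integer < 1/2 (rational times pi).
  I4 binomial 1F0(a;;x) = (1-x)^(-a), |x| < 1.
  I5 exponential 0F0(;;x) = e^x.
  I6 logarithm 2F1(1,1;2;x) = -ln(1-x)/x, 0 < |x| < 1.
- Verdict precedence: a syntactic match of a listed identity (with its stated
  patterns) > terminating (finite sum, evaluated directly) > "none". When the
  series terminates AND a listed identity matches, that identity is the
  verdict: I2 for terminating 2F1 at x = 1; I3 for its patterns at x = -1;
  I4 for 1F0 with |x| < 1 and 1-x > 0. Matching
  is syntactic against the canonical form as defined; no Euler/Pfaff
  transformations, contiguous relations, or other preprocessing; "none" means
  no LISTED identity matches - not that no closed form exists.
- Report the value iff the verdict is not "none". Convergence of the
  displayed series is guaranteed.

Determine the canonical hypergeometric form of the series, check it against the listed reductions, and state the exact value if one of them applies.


Key observation: t_0 = -\frac{1}{2} here, and the running product (prefactor -1/2) telescopes to a rising factorial.
Step ratio: r(k) = \frac{5}{3} * (k-9) (k+\frac{5}{4}) / [(k+\frac{8}{5}) (k+1)] ; factor over Q: parameters, x = \frac{5}{3}, and C = -\frac{1}{2}.

Canonical form: C = -\frac{1}{2} times 2F1 with upper {-9, \frac{5}{4}}, lower {\frac{8}{5}}, x = \frac{5}{3}. Verdict: terminating. (-9)_k vanishes past k = 9, leaving a 10-term sum, computed directly. Sum: -\frac{67488351095662373}{56790683078671466496}.


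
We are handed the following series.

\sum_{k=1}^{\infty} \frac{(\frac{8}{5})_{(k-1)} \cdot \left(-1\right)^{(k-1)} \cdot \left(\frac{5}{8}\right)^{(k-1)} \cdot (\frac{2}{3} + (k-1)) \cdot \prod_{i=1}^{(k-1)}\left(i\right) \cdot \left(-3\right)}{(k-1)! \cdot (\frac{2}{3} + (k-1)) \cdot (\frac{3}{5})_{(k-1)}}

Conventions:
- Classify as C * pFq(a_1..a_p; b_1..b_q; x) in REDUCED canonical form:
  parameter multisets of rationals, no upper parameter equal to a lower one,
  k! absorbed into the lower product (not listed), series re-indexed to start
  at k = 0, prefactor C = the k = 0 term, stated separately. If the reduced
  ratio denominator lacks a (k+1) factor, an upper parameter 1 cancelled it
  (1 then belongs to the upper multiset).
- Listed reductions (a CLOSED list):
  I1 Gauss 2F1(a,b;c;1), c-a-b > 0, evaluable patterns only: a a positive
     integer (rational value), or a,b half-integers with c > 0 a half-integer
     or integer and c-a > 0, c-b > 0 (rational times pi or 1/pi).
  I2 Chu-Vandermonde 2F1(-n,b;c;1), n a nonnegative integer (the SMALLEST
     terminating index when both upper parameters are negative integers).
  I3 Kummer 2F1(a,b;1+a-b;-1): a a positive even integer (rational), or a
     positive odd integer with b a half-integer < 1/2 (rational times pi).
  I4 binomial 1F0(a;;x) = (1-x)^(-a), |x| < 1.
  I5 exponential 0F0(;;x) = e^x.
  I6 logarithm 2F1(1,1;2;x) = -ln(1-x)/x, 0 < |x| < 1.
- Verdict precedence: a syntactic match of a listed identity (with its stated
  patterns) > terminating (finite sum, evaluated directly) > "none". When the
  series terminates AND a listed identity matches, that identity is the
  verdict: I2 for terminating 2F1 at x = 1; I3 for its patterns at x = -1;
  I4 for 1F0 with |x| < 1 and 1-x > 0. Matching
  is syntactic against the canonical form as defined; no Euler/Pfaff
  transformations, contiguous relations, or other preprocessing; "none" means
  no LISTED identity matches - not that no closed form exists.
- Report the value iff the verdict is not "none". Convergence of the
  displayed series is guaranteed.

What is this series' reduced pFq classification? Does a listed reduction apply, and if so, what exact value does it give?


x = -\frac{5}{8} here; the reduced form reads 2F1, upper {1, \frac{8}{5}}, lower {\frac{3}{5}}, C = -3. Verdict: none. A 2F1 with upper {1, \frac{8}{5}} fits none of I1-I6 at x = -\frac{5}{8}; the sum runs forever.

First insight: t_0 being -3, the (-1)^k factor (C = -3) folds into the argument's sign.
Step ratio: r(k) = -\frac{5}{8} * (k+1) (k+\frac{8}{5}) / [(k+\frac{3}{5}) (k+1)] - rational in k. x = -\frac{5}{8}; t_0 = -3; negate the roots.


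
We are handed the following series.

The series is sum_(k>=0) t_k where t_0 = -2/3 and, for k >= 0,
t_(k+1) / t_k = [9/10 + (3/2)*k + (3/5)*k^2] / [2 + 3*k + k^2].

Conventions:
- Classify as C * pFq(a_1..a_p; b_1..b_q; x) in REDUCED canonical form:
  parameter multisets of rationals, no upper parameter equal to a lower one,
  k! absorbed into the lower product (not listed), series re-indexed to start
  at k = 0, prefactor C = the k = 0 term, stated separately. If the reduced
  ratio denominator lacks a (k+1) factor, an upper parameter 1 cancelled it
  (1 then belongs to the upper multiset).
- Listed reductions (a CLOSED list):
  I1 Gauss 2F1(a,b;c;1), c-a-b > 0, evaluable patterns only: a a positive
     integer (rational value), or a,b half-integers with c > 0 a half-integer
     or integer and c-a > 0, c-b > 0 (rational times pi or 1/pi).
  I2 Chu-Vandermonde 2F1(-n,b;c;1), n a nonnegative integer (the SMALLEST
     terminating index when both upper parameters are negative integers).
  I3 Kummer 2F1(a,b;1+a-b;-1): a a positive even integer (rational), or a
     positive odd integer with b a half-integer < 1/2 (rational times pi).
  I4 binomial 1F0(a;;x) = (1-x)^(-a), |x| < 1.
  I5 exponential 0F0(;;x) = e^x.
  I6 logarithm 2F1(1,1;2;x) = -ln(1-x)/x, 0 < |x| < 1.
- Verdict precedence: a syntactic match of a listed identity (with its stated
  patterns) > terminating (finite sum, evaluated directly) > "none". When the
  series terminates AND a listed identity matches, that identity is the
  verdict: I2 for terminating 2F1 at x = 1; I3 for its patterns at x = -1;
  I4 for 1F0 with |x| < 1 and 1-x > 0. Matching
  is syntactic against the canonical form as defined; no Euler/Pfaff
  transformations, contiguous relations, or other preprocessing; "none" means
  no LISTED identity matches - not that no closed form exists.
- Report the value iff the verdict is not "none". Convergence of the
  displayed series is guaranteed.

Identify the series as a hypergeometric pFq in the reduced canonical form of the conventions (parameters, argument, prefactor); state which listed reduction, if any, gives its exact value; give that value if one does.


Canonical form: C = -2/3 times 2F1 with upper {1, 3/2}, lower {2}, x = 3/5. Verdict: none. A 2F1 with upper {1, 3/2} fits none of I1-I6 at x = 3/5; the sum runs forever.

Structural cue: x = (3/5) and roots of the ratio polynomials (prefactor -2/3) are the negated parameters.
Ratio: r(k) = (3/5) * (k+1) (k+3/2) / [(k+2) (k+1)] - rational in k. x = (3/5); t_0 = -2/3; negate the roots.


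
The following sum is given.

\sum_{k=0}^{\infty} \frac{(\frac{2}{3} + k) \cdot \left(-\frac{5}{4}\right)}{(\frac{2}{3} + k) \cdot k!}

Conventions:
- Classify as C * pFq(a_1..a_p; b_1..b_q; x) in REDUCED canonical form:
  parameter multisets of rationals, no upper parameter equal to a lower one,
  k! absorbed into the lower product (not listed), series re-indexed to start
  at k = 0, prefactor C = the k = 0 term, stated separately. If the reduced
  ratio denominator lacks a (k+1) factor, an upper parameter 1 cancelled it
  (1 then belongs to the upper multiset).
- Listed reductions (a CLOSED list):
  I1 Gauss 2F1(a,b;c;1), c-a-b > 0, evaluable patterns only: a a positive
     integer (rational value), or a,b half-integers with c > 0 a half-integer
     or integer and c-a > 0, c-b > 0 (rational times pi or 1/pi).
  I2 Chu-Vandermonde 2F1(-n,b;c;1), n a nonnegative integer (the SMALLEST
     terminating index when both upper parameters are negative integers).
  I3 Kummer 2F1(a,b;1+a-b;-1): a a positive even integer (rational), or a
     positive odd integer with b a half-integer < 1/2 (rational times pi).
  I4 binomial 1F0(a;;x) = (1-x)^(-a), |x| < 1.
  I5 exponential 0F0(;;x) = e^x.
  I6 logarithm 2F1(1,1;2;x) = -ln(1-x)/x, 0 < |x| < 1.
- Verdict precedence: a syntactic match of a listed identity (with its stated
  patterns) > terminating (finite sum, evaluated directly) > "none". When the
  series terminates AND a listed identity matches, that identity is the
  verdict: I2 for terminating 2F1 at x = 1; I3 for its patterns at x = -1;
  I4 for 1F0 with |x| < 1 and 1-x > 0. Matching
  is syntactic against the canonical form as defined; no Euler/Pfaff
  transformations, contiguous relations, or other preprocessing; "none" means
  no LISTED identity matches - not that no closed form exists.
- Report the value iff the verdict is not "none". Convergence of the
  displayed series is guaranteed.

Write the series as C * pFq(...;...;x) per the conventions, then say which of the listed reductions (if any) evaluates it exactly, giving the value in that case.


Key observation: with t_0 = -\frac{5}{4}, k + 2/3 divides numerator and denominator alike; prefactor -5/4 after cancelling.
Adjacent-term ratio: r(k) = 1 * 1 / [(k+1)] ; factor over Q: parameters, x = 1, and C = -\frac{5}{4}.

With C = -\frac{5}{4}: the canonical form is 0F0(-; -; 1). Verdict: this is exponential (I5) (the 0F0 exponential series at x = 1). Exact value: \left(-\frac{5}{4}\right) \cdot e^{1}.


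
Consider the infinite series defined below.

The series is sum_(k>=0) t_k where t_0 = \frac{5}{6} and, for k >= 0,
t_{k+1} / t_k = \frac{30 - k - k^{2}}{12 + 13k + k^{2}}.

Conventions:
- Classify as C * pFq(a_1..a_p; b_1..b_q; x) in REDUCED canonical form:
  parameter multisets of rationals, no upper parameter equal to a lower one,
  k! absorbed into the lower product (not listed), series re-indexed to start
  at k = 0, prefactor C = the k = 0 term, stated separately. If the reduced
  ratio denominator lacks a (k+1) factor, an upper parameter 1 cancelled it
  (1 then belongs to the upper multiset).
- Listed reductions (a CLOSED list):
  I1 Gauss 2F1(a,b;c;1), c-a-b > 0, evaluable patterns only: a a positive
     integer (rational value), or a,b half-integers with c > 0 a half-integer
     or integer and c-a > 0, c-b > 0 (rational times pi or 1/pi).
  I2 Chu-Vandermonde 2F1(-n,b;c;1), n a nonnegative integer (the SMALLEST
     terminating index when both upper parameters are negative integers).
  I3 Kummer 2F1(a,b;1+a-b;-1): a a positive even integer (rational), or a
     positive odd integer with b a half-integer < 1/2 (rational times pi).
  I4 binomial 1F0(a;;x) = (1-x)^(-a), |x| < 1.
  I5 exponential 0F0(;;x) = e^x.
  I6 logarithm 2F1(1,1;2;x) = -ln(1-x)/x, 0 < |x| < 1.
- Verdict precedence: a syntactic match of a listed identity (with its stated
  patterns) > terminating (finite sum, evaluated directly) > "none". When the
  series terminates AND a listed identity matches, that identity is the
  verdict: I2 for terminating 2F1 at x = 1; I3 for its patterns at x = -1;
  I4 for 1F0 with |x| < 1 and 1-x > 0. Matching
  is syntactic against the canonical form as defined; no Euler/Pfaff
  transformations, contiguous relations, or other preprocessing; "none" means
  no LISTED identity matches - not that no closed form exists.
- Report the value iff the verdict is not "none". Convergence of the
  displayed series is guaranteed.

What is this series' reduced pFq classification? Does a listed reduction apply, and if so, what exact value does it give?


First insight: from the first term \frac{5}{6}: factor the ratio over Q (C = 5/6, x = -1): negated roots = parameters.
Step ratio: r(k) = -1 * (k-5) (k+6) / [(k+12) (k+1)] - poly over poly, x = -1 from leading terms; C = \frac{5}{6} at k = 0.

This is \frac{5}{6} * 2F1(-5, 6; 12; -1) in reduced canonical form. Verdict: this is Kummer's theorem (I3) (x = -1; c = 12 equals 1+a-b for upper {-5, 6}: listed pattern). Its exact value is \frac{55}{8}.


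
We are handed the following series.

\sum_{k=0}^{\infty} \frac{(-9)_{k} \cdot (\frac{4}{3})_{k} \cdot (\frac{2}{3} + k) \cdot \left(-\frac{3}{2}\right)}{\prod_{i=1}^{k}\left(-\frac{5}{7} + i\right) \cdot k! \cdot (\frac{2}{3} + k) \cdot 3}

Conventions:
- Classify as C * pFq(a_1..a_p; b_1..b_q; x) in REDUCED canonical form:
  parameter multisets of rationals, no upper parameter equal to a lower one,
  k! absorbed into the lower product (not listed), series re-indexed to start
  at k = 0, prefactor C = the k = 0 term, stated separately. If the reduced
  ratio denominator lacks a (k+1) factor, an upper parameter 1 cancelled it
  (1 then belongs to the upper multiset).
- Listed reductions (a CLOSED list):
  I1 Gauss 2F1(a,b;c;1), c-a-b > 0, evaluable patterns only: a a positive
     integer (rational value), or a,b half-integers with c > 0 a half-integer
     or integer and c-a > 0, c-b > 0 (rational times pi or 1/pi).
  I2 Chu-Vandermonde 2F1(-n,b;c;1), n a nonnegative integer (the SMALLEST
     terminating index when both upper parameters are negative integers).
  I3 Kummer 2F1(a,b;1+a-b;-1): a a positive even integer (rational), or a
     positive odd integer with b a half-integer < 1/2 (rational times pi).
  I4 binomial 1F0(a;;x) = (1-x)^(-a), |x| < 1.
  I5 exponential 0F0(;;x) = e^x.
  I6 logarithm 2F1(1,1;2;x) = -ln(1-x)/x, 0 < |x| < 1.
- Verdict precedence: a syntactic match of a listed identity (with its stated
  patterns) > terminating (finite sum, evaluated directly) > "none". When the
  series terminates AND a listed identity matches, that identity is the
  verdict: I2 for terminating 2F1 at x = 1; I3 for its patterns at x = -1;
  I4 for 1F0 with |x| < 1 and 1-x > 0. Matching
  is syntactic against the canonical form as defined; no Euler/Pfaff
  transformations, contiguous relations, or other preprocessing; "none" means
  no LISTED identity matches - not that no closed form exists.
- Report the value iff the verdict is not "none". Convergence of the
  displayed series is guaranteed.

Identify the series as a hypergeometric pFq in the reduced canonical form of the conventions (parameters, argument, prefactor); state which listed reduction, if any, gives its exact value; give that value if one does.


Classification (C = -\frac{1}{2}): 2F1 with upper {-9, \frac{4}{3}}, lower {\frac{2}{7}}, argument x = 1. Verdict: Chu-Vandermonde (I2) matches (terminating 2F1 at x = 1 with n = 9, b = 4/3, c = \frac{2}{7}). Hence: -\frac{12514107125}{2675548217556}.

First insight: x = 1 and the lower running product (C = -1/2) is a rising factorial.
Consecutive-term ratio: r(k) = 1 * (k-9) (k+\frac{4}{3}) / [(k+\frac{2}{7}) (k+1)] ; factor over Q: parameters, x = 1, and C = -\frac{1}{2}.


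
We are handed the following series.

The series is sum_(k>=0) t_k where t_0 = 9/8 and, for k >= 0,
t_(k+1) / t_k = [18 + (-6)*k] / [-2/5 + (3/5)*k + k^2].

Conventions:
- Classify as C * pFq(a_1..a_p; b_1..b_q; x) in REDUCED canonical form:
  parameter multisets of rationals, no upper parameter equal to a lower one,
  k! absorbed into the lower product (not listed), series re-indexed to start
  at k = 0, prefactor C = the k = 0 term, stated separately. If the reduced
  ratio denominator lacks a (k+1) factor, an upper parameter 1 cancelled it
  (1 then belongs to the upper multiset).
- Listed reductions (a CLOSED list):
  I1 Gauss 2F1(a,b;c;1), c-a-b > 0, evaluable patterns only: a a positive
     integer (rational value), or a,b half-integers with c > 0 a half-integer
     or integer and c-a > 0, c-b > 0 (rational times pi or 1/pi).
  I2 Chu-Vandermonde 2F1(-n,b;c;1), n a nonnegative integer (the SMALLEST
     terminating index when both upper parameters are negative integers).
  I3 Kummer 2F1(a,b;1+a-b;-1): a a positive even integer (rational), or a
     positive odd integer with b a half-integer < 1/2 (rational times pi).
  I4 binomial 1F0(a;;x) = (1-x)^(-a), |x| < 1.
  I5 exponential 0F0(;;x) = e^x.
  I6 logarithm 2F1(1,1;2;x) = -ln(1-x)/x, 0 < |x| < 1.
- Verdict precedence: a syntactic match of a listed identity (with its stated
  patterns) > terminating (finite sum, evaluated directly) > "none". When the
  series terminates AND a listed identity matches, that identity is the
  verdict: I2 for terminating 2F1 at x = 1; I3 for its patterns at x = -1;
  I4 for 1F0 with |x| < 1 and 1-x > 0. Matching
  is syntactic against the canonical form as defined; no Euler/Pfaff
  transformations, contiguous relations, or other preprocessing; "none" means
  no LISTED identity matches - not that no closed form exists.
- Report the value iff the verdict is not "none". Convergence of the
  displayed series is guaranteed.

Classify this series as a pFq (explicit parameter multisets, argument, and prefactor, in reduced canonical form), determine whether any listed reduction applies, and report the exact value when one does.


The series (x = -6) is 1F1: upper {-3}, lower {-2/5}, prefactor 9/8. Verdict: terminating - no listed pattern fits, but -3 in the upper list cuts the series at k = 3; direct evaluation. Exact value: -19017/16.

Key step: t_0 being 9/8, the expanded ratio factors over Q; prefactor 9/8, roots give parameters.
Ratio: r(k) = (-6) * (k-3) / [(k-2/5) (k+1)] - poly over poly, x = (-6) from leading terms; C = 9/8 at k = 0.


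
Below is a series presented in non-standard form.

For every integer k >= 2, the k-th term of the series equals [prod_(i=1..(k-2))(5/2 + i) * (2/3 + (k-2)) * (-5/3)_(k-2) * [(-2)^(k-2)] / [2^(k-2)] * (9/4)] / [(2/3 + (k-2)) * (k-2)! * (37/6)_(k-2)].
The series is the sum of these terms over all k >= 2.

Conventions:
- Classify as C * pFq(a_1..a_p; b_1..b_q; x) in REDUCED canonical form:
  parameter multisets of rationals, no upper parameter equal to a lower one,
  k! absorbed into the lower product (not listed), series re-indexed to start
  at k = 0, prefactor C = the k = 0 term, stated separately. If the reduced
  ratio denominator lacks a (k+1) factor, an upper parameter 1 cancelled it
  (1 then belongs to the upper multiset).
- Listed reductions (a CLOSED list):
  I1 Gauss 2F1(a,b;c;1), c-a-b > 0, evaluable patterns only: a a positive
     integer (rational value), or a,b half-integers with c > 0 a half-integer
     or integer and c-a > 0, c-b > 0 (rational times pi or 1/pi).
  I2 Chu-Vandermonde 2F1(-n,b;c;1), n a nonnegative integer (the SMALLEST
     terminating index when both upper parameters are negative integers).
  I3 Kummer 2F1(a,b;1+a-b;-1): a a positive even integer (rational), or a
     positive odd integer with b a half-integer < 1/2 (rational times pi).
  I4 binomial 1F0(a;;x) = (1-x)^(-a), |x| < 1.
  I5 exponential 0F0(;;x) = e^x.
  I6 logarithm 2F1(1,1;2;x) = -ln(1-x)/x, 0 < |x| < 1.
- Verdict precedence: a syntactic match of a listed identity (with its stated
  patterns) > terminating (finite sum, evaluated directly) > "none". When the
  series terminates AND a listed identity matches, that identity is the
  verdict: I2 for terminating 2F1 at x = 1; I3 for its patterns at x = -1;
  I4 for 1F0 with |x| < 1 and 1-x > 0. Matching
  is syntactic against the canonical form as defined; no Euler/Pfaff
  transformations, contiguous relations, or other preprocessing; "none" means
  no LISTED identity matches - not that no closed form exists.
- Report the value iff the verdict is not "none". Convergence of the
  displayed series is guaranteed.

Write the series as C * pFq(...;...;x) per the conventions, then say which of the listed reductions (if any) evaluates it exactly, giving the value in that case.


x = -1 here; the reduced form reads 2F1, upper {-5/3, 7/2}, lower {37/6}, C = 9/4. Verdict: no listed reduction: x = -1 and upper {-5/3, 7/2} fail every I1-I6 pattern.

Key observation: t_0 being 9/4, the two k-th powers (prefactor 9/4) combine into one argument.
Consecutive-term ratio: r(k) = (-1) * (k-5/3) (k+7/2) / [(k+37/6) (k+1)] - rational; roots negated = parameters, x = (-1), C = 9/4.


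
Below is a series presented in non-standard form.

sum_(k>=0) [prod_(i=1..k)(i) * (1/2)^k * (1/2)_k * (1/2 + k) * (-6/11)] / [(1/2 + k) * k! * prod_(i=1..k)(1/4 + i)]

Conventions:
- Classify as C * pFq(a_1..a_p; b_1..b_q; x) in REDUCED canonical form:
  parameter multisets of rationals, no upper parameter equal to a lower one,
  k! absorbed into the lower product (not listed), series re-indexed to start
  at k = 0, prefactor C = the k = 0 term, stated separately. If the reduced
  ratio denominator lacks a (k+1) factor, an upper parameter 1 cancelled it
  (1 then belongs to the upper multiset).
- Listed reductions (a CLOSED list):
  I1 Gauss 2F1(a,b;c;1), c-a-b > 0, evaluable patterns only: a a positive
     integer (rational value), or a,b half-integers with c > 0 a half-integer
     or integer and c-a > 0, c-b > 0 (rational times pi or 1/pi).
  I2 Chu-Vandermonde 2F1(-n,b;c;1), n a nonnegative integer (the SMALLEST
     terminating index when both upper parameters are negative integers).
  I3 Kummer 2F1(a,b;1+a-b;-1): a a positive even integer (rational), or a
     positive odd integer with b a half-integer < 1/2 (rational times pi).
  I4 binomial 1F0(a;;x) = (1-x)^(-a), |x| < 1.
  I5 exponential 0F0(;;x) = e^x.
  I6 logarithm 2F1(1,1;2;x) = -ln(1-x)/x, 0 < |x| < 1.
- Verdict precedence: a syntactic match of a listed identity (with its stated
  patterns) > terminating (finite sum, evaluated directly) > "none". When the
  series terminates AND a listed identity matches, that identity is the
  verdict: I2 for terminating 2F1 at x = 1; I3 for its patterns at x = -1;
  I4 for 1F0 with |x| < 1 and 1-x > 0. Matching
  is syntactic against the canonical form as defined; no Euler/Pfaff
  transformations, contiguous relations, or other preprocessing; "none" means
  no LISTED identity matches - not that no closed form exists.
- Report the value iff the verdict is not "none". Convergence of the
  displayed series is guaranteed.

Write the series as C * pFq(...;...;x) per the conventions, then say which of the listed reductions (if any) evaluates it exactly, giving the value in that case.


The tell: t_0 being -6/11, striking the common factor k + 1/2 reduces the term (prefactor -6/11).
Ratio: r(k) = (1/2) * (k+1/2) (k+1) / [(k+5/4) (k+1)] - rational; roots negated = parameters, x = (1/2), C = -6/11.

Prefactor -6/11, argument 1/2: 2F1 with upper {1/2, 1} over lower {5/4}. Verdict: none - this 2F1 at x = 1/2 matches no listed pattern, and upper {1/2, 1} holds no stopper.


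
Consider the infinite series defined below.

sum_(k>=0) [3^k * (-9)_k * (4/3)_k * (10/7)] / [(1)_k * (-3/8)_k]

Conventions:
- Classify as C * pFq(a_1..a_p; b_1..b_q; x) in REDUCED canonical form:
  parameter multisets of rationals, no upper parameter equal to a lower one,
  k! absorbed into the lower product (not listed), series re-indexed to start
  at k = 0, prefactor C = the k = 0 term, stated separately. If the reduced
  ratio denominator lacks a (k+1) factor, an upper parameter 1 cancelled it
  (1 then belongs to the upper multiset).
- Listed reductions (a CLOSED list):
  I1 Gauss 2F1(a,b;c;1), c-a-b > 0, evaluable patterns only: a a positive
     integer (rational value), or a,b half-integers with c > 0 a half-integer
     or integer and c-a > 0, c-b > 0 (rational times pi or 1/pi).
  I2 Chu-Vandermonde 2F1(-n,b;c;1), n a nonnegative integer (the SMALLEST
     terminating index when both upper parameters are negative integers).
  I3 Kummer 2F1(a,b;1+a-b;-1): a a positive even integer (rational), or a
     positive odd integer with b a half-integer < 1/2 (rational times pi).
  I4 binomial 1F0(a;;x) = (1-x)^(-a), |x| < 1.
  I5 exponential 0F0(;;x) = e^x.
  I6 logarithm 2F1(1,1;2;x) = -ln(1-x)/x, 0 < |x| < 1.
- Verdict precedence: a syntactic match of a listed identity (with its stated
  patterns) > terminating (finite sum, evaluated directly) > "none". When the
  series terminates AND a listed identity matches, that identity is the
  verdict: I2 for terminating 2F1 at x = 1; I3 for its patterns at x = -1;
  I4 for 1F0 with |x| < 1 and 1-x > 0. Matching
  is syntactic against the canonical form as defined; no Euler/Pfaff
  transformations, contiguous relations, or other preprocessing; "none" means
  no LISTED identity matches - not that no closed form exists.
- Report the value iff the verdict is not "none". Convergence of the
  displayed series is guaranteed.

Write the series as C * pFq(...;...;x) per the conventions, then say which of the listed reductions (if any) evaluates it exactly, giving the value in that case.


With C = 10/7: the canonical form is 2F1(-9, 4/3; -3/8; 3). Verdict: terminating - upper parameter -9 makes this a finite sum (last index 9), evaluated exactly. Hence: 6656726792958338/25570065339.

Key observation: x = 3 and (1)_k (prefactor 10/7) is k! itself.
Consecutive-term ratio: r(k) = 3 * (k-9) (k+4/3) / [(k-3/8) (k+1)] - poly over poly, x = 3 from leading terms; C = 10/7 at k = 0.
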